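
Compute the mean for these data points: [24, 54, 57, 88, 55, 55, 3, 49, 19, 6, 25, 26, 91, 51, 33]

42.4

Step 1: Sum all values: 24 + 54 + 57 + 88 + 55 + 55 + 3 + 49 + 19 + 6 + 25 + 26 + 91 + 51 + 33 = 636
Step 2: Count the number of values: n = 15
Step 3: Mean = sum / n = 636 / 15 = 42.4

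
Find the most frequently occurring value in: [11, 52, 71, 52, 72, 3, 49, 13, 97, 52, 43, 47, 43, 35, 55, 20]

52

Step 1: Count the frequency of each value:
  3: appears 1 time(s)
  11: appears 1 time(s)
  13: appears 1 time(s)
  20: appears 1 time(s)
  35: appears 1 time(s)
  43: appears 2 time(s)
  47: appears 1 time(s)
  49: appears 1 time(s)
  52: appears 3 time(s)
  55: appears 1 time(s)
  71: appears 1 time(s)
  72: appears 1 time(s)
  97: appears 1 time(s)
Step 2: The value 52 appears most frequently (3 times).
Step 3: Mode = 52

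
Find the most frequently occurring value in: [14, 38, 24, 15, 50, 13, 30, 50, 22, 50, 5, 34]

50

Step 1: Count the frequency of each value:
  5: appears 1 time(s)
  13: appears 1 time(s)
  14: appears 1 time(s)
  15: appears 1 time(s)
  22: appears 1 time(s)
  24: appears 1 time(s)
  30: appears 1 time(s)
  34: appears 1 time(s)
  38: appears 1 time(s)
  50: appears 3 time(s)
Step 2: The value 50 appears most frequently (3 times).
Step 3: Mode = 50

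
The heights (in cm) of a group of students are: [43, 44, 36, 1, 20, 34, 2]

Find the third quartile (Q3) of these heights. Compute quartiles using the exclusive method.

43

Step 1: Sort the data: [1, 2, 20, 34, 36, 43, 44]
Step 2: n = 7
Step 3: Using the exclusive quartile method:
  Q1 = 2
  Q2 (median) = 34
  Q3 = 43
  IQR = Q3 - Q1 = 43 - 2 = 41
Step 4: Q3 = 43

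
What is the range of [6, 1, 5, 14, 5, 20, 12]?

19

Step 1: Identify the maximum value: max = 20
Step 2: Identify the minimum value: min = 1
Step 3: Range = max - min = 20 - 1 = 19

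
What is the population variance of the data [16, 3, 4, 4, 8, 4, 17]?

31.1429

Step 1: Compute the mean: (16 + 3 + 4 + 4 + 8 + 4 + 17) / 7 = 8
Step 2: Compute squared deviations from the mean:
  (16 - 8)^2 = 64
  (3 - 8)^2 = 25
  (4 - 8)^2 = 16
  (4 - 8)^2 = 16
  (8 - 8)^2 = 0
  (4 - 8)^2 = 16
  (17 - 8)^2 = 81
Step 3: Sum of squared deviations = 218
Step 4: Population variance = 218 / 7 = 31.1429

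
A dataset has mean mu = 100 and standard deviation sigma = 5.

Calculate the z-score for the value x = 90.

-2

Step 1: Recall the z-score formula: z = (x - mu) / sigma
Step 2: Substitute values: z = (90 - 100) / 5
Step 3: z = -10 / 5 = -2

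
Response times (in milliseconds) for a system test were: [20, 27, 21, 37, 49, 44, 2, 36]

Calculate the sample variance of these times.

230.5714

Step 1: Compute the mean: (20 + 27 + 21 + 37 + 49 + 44 + 2 + 36) / 8 = 29.5
Step 2: Compute squared deviations from the mean:
  (20 - 29.5)^2 = 90.25
  (27 - 29.5)^2 = 6.25
  (21 - 29.5)^2 = 72.25
  (37 - 29.5)^2 = 56.25
  (49 - 29.5)^2 = 380.25
  (44 - 29.5)^2 = 210.25
  (2 - 29.5)^2 = 756.25
  (36 - 29.5)^2 = 42.25
Step 3: Sum of squared deviations = 1614
Step 4: Sample variance = 1614 / 7 = 230.5714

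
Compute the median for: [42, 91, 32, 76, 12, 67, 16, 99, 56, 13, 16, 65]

49

Step 1: Sort the data in ascending order: [12, 13, 16, 16, 32, 42, 56, 65, 67, 76, 91, 99]
Step 2: The number of values is n = 12.
Step 3: Since n is even, the median is the average of positions 6 and 7:
  Median = (42 + 56) / 2 = 49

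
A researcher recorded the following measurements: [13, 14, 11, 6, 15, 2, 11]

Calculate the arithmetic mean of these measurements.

10.2857

Step 1: Sum all values: 13 + 14 + 11 + 6 + 15 + 2 + 11 = 72
Step 2: Count the number of values: n = 7
Step 3: Mean = sum / n = 72 / 7 = 10.2857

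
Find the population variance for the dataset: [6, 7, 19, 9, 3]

29.76

Step 1: Compute the mean: (6 + 7 + 19 + 9 + 3) / 5 = 8.8
Step 2: Compute squared deviations from the mean:
  (6 - 8.8)^2 = 7.84
  (7 - 8.8)^2 = 3.24
  (19 - 8.8)^2 = 104.04
  (9 - 8.8)^2 = 0.04
  (3 - 8.8)^2 = 33.64
Step 3: Sum of squared deviations = 148.8
Step 4: Population variance = 148.8 / 5 = 29.76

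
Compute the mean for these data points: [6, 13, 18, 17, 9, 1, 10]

10.5714

Step 1: Sum all values: 6 + 13 + 18 + 17 + 9 + 1 + 10 = 74
Step 2: Count the number of values: n = 7
Step 3: Mean = sum / n = 74 / 7 = 10.5714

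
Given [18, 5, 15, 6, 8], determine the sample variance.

33.3

Step 1: Compute the mean: (18 + 5 + 15 + 6 + 8) / 5 = 10.4
Step 2: Compute squared deviations from the mean:
  (18 - 10.4)^2 = 57.76
  (5 - 10.4)^2 = 29.16
  (15 - 10.4)^2 = 21.16
  (6 - 10.4)^2 = 19.36
  (8 - 10.4)^2 = 5.76
Step 3: Sum of squared deviations = 133.2
Step 4: Sample variance = 133.2 / 4 = 33.3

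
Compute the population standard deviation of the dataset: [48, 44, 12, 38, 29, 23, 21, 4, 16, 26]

13.3225

Step 1: Compute the mean: 26.1
Step 2: Sum of squared deviations from the mean: 1774.9
Step 3: Population variance = 1774.9 / 10 = 177.49
Step 4: Standard deviation = sqrt(177.49) = 13.3225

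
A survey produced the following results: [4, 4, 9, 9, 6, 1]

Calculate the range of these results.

8

Step 1: Identify the maximum value: max = 9
Step 2: Identify the minimum value: min = 1
Step 3: Range = max - min = 9 - 1 = 8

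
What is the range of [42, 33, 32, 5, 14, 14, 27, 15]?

37

Step 1: Identify the maximum value: max = 42
Step 2: Identify the minimum value: min = 5
Step 3: Range = max - min = 42 - 5 = 37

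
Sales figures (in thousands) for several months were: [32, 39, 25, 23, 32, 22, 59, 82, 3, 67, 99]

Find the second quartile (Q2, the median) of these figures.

32

Step 1: Sort the data: [3, 22, 23, 25, 32, 32, 39, 59, 67, 82, 99]
Step 2: n = 11
Step 3: Q2 is the median. Since n is odd, it is the middle value at position 6: 32
Step 4: Q2 = 32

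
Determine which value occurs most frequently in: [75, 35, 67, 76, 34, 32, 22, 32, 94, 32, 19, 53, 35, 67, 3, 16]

32

Step 1: Count the frequency of each value:
  3: appears 1 time(s)
  16: appears 1 time(s)
  19: appears 1 time(s)
  22: appears 1 time(s)
  32: appears 3 time(s)
  34: appears 1 time(s)
  35: appears 2 time(s)
  53: appears 1 time(s)
  67: appears 2 time(s)
  75: appears 1 time(s)
  76: appears 1 time(s)
  94: appears 1 time(s)
Step 2: The value 32 appears most frequently (3 times).
Step 3: Mode = 32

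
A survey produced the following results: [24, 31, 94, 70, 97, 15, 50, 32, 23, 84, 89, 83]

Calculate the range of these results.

82

Step 1: Identify the maximum value: max = 97
Step 2: Identify the minimum value: min = 15
Step 3: Range = max - min = 97 - 15 = 82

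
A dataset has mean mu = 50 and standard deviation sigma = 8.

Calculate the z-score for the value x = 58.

1

Step 1: Recall the z-score formula: z = (x - mu) / sigma
Step 2: Substitute values: z = (58 - 50) / 8
Step 3: z = 8 / 8 = 1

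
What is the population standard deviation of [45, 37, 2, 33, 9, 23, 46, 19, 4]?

16.0193

Step 1: Compute the mean: 24.2222
Step 2: Sum of squared deviations from the mean: 2309.5556
Step 3: Population variance = 2309.5556 / 9 = 256.6173
Step 4: Standard deviation = sqrt(256.6173) = 16.0193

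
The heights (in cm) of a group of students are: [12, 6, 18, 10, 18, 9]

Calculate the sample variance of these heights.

24.1667

Step 1: Compute the mean: (12 + 6 + 18 + 10 + 18 + 9) / 6 = 12.1667
Step 2: Compute squared deviations from the mean:
  (12 - 12.1667)^2 = 0.0278
  (6 - 12.1667)^2 = 38.0278
  (18 - 12.1667)^2 = 34.0278
  (10 - 12.1667)^2 = 4.6944
  (18 - 12.1667)^2 = 34.0278
  (9 - 12.1667)^2 = 10.0278
Step 3: Sum of squared deviations = 120.8333
Step 4: Sample variance = 120.8333 / 5 = 24.1667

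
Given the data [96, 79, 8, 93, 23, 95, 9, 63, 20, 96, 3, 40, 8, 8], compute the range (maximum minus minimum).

93

Step 1: Identify the maximum value: max = 96
Step 2: Identify the minimum value: min = 3
Step 3: Range = max - min = 96 - 3 = 93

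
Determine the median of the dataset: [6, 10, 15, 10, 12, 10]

10

Step 1: Sort the data in ascending order: [6, 10, 10, 10, 12, 15]
Step 2: The number of values is n = 6.
Step 3: Since n is even, the median is the average of positions 3 and 4:
  Median = (10 + 10) / 2 = 10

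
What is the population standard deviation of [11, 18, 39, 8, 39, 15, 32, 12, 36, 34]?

12.01

Step 1: Compute the mean: 24.4
Step 2: Sum of squared deviations from the mean: 1442.4
Step 3: Population variance = 1442.4 / 10 = 144.24
Step 4: Standard deviation = sqrt(144.24) = 12.01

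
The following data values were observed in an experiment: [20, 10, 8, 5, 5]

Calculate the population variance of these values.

30.64

Step 1: Compute the mean: (20 + 10 + 8 + 5 + 5) / 5 = 9.6
Step 2: Compute squared deviations from the mean:
  (20 - 9.6)^2 = 108.16
  (10 - 9.6)^2 = 0.16
  (8 - 9.6)^2 = 2.56
  (5 - 9.6)^2 = 21.16
  (5 - 9.6)^2 = 21.16
Step 3: Sum of squared deviations = 153.2
Step 4: Population variance = 153.2 / 5 = 30.64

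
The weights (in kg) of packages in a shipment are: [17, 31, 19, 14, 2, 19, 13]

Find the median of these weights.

17

Step 1: Sort the data in ascending order: [2, 13, 14, 17, 19, 19, 31]
Step 2: The number of values is n = 7.
Step 3: Since n is odd, the median is the middle value at position 4: 17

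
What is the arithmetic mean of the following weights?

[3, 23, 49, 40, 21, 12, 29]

25.2857

Step 1: Sum all values: 3 + 23 + 49 + 40 + 21 + 12 + 29 = 177
Step 2: Count the number of values: n = 7
Step 3: Mean = sum / n = 177 / 7 = 25.2857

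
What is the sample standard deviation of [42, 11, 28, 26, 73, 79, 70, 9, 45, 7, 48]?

26.1412

Step 1: Compute the mean: 39.8182
Step 2: Sum of squared deviations from the mean: 6833.6364
Step 3: Sample variance = 6833.6364 / 10 = 683.3636
Step 4: Standard deviation = sqrt(683.3636) = 26.1412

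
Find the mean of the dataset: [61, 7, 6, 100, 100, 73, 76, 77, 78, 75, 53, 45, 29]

60

Step 1: Sum all values: 61 + 7 + 6 + 100 + 100 + 73 + 76 + 77 + 78 + 75 + 53 + 45 + 29 = 780
Step 2: Count the number of values: n = 13
Step 3: Mean = sum / n = 780 / 13 = 60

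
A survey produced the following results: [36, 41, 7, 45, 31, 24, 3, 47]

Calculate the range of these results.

44

Step 1: Identify the maximum value: max = 47
Step 2: Identify the minimum value: min = 3
Step 3: Range = max - min = 47 - 3 = 44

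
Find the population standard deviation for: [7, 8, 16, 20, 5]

5.7758

Step 1: Compute the mean: 11.2
Step 2: Sum of squared deviations from the mean: 166.8
Step 3: Population variance = 166.8 / 5 = 33.36
Step 4: Standard deviation = sqrt(33.36) = 5.7758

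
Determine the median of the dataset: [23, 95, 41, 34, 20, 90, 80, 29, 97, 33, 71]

41

Step 1: Sort the data in ascending order: [20, 23, 29, 33, 34, 41, 71, 80, 90, 95, 97]
Step 2: The number of values is n = 11.
Step 3: Since n is odd, the median is the middle value at position 6: 41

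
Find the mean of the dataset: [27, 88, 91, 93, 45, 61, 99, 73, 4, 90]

67.1

Step 1: Sum all values: 27 + 88 + 91 + 93 + 45 + 61 + 99 + 73 + 4 + 90 = 671
Step 2: Count the number of values: n = 10
Step 3: Mean = sum / n = 671 / 10 = 67.1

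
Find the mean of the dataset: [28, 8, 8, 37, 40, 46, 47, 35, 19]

29.7778

Step 1: Sum all values: 28 + 8 + 8 + 37 + 40 + 46 + 47 + 35 + 19 = 268
Step 2: Count the number of values: n = 9
Step 3: Mean = sum / n = 268 / 9 = 29.7778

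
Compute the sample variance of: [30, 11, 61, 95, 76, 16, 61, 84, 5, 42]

1025.4333

Step 1: Compute the mean: (30 + 11 + 61 + 95 + 76 + 16 + 61 + 84 + 5 + 42) / 10 = 48.1
Step 2: Compute squared deviations from the mean:
  (30 - 48.1)^2 = 327.61
  (11 - 48.1)^2 = 1376.41
  (61 - 48.1)^2 = 166.41
  (95 - 48.1)^2 = 2199.61
  (76 - 48.1)^2 = 778.41
  (16 - 48.1)^2 = 1030.41
  (61 - 48.1)^2 = 166.41
  (84 - 48.1)^2 = 1288.81
  (5 - 48.1)^2 = 1857.61
  (42 - 48.1)^2 = 37.21
Step 3: Sum of squared deviations = 9228.9
Step 4: Sample variance = 9228.9 / 9 = 1025.4333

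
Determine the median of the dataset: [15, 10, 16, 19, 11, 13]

14

Step 1: Sort the data in ascending order: [10, 11, 13, 15, 16, 19]
Step 2: The number of values is n = 6.
Step 3: Since n is even, the median is the average of positions 3 and 4:
  Median = (13 + 15) / 2 = 14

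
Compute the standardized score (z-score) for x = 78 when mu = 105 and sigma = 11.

-2.4545

Step 1: Recall the z-score formula: z = (x - mu) / sigma
Step 2: Substitute values: z = (78 - 105) / 11
Step 3: z = -27 / 11 = -2.4545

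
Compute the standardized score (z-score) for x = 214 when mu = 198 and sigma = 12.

1.3333

Step 1: Recall the z-score formula: z = (x - mu) / sigma
Step 2: Substitute values: z = (214 - 198) / 12
Step 3: z = 16 / 12 = 1.3333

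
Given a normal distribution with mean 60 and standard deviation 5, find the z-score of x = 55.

-1

Step 1: Recall the z-score formula: z = (x - mu) / sigma
Step 2: Substitute values: z = (55 - 60) / 5
Step 3: z = -5 / 5 = -1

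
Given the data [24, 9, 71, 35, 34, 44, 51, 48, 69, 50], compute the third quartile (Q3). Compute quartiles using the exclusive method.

55.5

Step 1: Sort the data: [9, 24, 34, 35, 44, 48, 50, 51, 69, 71]
Step 2: n = 10
Step 3: Using the exclusive quartile method:
  Q1 = 31.5
  Q2 (median) = 46
  Q3 = 55.5
  IQR = Q3 - Q1 = 55.5 - 31.5 = 24
Step 4: Q3 = 55.5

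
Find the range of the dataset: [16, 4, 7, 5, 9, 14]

12

Step 1: Identify the maximum value: max = 16
Step 2: Identify the minimum value: min = 4
Step 3: Range = max - min = 16 - 4 = 12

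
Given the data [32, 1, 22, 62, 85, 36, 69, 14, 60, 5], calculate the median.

34

Step 1: Sort the data in ascending order: [1, 5, 14, 22, 32, 36, 60, 62, 69, 85]
Step 2: The number of values is n = 10.
Step 3: Since n is even, the median is the average of positions 5 and 6:
  Median = (32 + 36) / 2 = 34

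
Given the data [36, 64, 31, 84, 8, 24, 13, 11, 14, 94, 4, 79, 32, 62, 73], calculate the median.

32

Step 1: Sort the data in ascending order: [4, 8, 11, 13, 14, 24, 31, 32, 36, 62, 64, 73, 79, 84, 94]
Step 2: The number of values is n = 15.
Step 3: Since n is odd, the median is the middle value at position 8: 32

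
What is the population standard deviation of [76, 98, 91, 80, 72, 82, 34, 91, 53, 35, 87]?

21.2615

Step 1: Compute the mean: 72.6364
Step 2: Sum of squared deviations from the mean: 4972.5455
Step 3: Population variance = 4972.5455 / 11 = 452.0496
Step 4: Standard deviation = sqrt(452.0496) = 21.2615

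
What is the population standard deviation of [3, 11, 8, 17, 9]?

4.5431

Step 1: Compute the mean: 9.6
Step 2: Sum of squared deviations from the mean: 103.2
Step 3: Population variance = 103.2 / 5 = 20.64
Step 4: Standard deviation = sqrt(20.64) = 4.5431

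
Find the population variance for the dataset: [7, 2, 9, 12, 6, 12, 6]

11.0612

Step 1: Compute the mean: (7 + 2 + 9 + 12 + 6 + 12 + 6) / 7 = 7.7143
Step 2: Compute squared deviations from the mean:
  (7 - 7.7143)^2 = 0.5102
  (2 - 7.7143)^2 = 32.6531
  (9 - 7.7143)^2 = 1.6531
  (12 - 7.7143)^2 = 18.3673
  (6 - 7.7143)^2 = 2.9388
  (12 - 7.7143)^2 = 18.3673
  (6 - 7.7143)^2 = 2.9388
Step 3: Sum of squared deviations = 77.4286
Step 4: Population variance = 77.4286 / 7 = 11.0612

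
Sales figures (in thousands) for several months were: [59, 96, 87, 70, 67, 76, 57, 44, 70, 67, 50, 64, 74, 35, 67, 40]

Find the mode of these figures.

67

Step 1: Count the frequency of each value:
  35: appears 1 time(s)
  40: appears 1 time(s)
  44: appears 1 time(s)
  50: appears 1 time(s)
  57: appears 1 time(s)
  59: appears 1 time(s)
  64: appears 1 time(s)
  67: appears 3 time(s)
  70: appears 2 time(s)
  74: appears 1 time(s)
  76: appears 1 time(s)
  87: appears 1 time(s)
  96: appears 1 time(s)
Step 2: The value 67 appears most frequently (3 times).
Step 3: Mode = 67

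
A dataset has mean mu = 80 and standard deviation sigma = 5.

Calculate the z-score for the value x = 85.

1

Step 1: Recall the z-score formula: z = (x - mu) / sigma
Step 2: Substitute values: z = (85 - 80) / 5
Step 3: z = 5 / 5 = 1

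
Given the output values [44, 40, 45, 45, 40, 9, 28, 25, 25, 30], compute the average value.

33.1

Step 1: Sum all values: 44 + 40 + 45 + 45 + 40 + 9 + 28 + 25 + 25 + 30 = 331
Step 2: Count the number of values: n = 10
Step 3: Mean = sum / n = 331 / 10 = 33.1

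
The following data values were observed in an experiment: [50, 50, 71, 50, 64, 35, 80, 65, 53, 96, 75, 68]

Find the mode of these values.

50

Step 1: Count the frequency of each value:
  35: appears 1 time(s)
  50: appears 3 time(s)
  53: appears 1 time(s)
  64: appears 1 time(s)
  65: appears 1 time(s)
  68: appears 1 time(s)
  71: appears 1 time(s)
  75: appears 1 time(s)
  80: appears 1 time(s)
  96: appears 1 time(s)
Step 2: The value 50 appears most frequently (3 times).
Step 3: Mode = 50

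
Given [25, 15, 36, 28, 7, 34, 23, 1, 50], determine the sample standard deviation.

15.1493

Step 1: Compute the mean: 24.3333
Step 2: Sum of squared deviations from the mean: 1836
Step 3: Sample variance = 1836 / 8 = 229.5
Step 4: Standard deviation = sqrt(229.5) = 15.1493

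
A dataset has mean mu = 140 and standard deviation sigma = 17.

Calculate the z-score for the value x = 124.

-0.9412

Step 1: Recall the z-score formula: z = (x - mu) / sigma
Step 2: Substitute values: z = (124 - 140) / 17
Step 3: z = -16 / 17 = -0.9412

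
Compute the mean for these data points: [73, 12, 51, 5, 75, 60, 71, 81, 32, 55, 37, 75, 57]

52.6154

Step 1: Sum all values: 73 + 12 + 51 + 5 + 75 + 60 + 71 + 81 + 32 + 55 + 37 + 75 + 57 = 684
Step 2: Count the number of values: n = 13
Step 3: Mean = sum / n = 684 / 13 = 52.6154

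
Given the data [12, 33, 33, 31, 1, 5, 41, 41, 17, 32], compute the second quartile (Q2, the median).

31.5

Step 1: Sort the data: [1, 5, 12, 17, 31, 32, 33, 33, 41, 41]
Step 2: n = 10
Step 3: Q2 is the median. Since n is even, it is the average of the values at positions 5 and 6:
  Q2 = (31 + 32) / 2 = 31.5
Step 4: Q2 = 31.5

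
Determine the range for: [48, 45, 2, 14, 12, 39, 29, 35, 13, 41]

46

Step 1: Identify the maximum value: max = 48
Step 2: Identify the minimum value: min = 2
Step 3: Range = max - min = 48 - 2 = 46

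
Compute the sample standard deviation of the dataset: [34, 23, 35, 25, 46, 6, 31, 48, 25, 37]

12.1838

Step 1: Compute the mean: 31
Step 2: Sum of squared deviations from the mean: 1336
Step 3: Sample variance = 1336 / 9 = 148.4444
Step 4: Standard deviation = sqrt(148.4444) = 12.1838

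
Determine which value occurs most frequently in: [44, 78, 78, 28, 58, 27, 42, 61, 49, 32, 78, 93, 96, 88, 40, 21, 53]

78

Step 1: Count the frequency of each value:
  21: appears 1 time(s)
  27: appears 1 time(s)
  28: appears 1 time(s)
  32: appears 1 time(s)
  40: appears 1 time(s)
  42: appears 1 time(s)
  44: appears 1 time(s)
  49: appears 1 time(s)
  53: appears 1 time(s)
  58: appears 1 time(s)
  61: appears 1 time(s)
  78: appears 3 time(s)
  88: appears 1 time(s)
  93: appears 1 time(s)
  96: appears 1 time(s)
Step 2: The value 78 appears most frequently (3 times).
Step 3: Mode = 78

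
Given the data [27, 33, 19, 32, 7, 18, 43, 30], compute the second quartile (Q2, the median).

28.5

Step 1: Sort the data: [7, 18, 19, 27, 30, 32, 33, 43]
Step 2: n = 8
Step 3: Q2 is the median. Since n is even, it is the average of the values at positions 4 and 5:
  Q2 = (27 + 30) / 2 = 28.5
Step 4: Q2 = 28.5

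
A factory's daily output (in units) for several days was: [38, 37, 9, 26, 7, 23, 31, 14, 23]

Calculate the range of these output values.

31

Step 1: Identify the maximum value: max = 38
Step 2: Identify the minimum value: min = 7
Step 3: Range = max - min = 38 - 7 = 31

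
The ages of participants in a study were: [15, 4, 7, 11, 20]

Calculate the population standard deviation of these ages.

5.678

Step 1: Compute the mean: 11.4
Step 2: Sum of squared deviations from the mean: 161.2
Step 3: Population variance = 161.2 / 5 = 32.24
Step 4: Standard deviation = sqrt(32.24) = 5.678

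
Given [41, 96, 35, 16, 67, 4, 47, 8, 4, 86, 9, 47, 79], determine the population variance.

980.8639

Step 1: Compute the mean: (41 + 96 + 35 + 16 + 67 + 4 + 47 + 8 + 4 + 86 + 9 + 47 + 79) / 13 = 41.4615
Step 2: Compute squared deviations from the mean:
  (41 - 41.4615)^2 = 0.213
  (96 - 41.4615)^2 = 2974.4438
  (35 - 41.4615)^2 = 41.7515
  (16 - 41.4615)^2 = 648.2899
  (67 - 41.4615)^2 = 652.213
  (4 - 41.4615)^2 = 1403.3669
  (47 - 41.4615)^2 = 30.6746
  (8 - 41.4615)^2 = 1119.6746
  (4 - 41.4615)^2 = 1403.3669
  (86 - 41.4615)^2 = 1983.6746
  (9 - 41.4615)^2 = 1053.7515
  (47 - 41.4615)^2 = 30.6746
  (79 - 41.4615)^2 = 1409.1361
Step 3: Sum of squared deviations = 12751.2308
Step 4: Population variance = 12751.2308 / 13 = 980.8639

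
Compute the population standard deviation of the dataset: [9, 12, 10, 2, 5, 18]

5.0881

Step 1: Compute the mean: 9.3333
Step 2: Sum of squared deviations from the mean: 155.3333
Step 3: Population variance = 155.3333 / 6 = 25.8889
Step 4: Standard deviation = sqrt(25.8889) = 5.0881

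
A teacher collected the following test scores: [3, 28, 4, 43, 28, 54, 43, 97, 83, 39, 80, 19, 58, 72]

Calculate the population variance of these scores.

790.25

Step 1: Compute the mean: (3 + 28 + 4 + 43 + 28 + 54 + 43 + 97 + 83 + 39 + 80 + 19 + 58 + 72) / 14 = 46.5
Step 2: Compute squared deviations from the mean:
  (3 - 46.5)^2 = 1892.25
  (28 - 46.5)^2 = 342.25
  (4 - 46.5)^2 = 1806.25
  (43 - 46.5)^2 = 12.25
  (28 - 46.5)^2 = 342.25
  (54 - 46.5)^2 = 56.25
  (43 - 46.5)^2 = 12.25
  (97 - 46.5)^2 = 2550.25
  (83 - 46.5)^2 = 1332.25
  (39 - 46.5)^2 = 56.25
  (80 - 46.5)^2 = 1122.25
  (19 - 46.5)^2 = 756.25
  (58 - 46.5)^2 = 132.25
  (72 - 46.5)^2 = 650.25
Step 3: Sum of squared deviations = 11063.5
Step 4: Population variance = 11063.5 / 14 = 790.25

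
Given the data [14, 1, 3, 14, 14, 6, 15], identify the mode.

14

Step 1: Count the frequency of each value:
  1: appears 1 time(s)
  3: appears 1 time(s)
  6: appears 1 time(s)
  14: appears 3 time(s)
  15: appears 1 time(s)
Step 2: The value 14 appears most frequently (3 times).
Step 3: Mode = 14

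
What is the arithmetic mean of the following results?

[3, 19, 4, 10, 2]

7.6

Step 1: Sum all values: 3 + 19 + 4 + 10 + 2 = 38
Step 2: Count the number of values: n = 5
Step 3: Mean = sum / n = 38 / 5 = 7.6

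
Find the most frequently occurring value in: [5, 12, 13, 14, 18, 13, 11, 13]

13

Step 1: Count the frequency of each value:
  5: appears 1 time(s)
  11: appears 1 time(s)
  12: appears 1 time(s)
  13: appears 3 time(s)
  14: appears 1 time(s)
  18: appears 1 time(s)
Step 2: The value 13 appears most frequently (3 times).
Step 3: Mode = 13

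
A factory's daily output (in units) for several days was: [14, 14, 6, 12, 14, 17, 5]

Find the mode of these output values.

14

Step 1: Count the frequency of each value:
  5: appears 1 time(s)
  6: appears 1 time(s)
  12: appears 1 time(s)
  14: appears 3 time(s)
  17: appears 1 time(s)
Step 2: The value 14 appears most frequently (3 times).
Step 3: Mode = 14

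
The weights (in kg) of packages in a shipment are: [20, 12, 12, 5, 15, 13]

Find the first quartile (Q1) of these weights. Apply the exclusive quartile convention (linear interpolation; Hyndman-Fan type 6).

10.25

Step 1: Sort the data: [5, 12, 12, 13, 15, 20]
Step 2: n = 6
Step 3: Using the exclusive quartile method:
  Q1 = 10.25
  Q2 (median) = 12.5
  Q3 = 16.25
  IQR = Q3 - Q1 = 16.25 - 10.25 = 6
Step 4: Q1 = 10.25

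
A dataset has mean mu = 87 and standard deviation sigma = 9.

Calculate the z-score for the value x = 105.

2

Step 1: Recall the z-score formula: z = (x - mu) / sigma
Step 2: Substitute values: z = (105 - 87) / 9
Step 3: z = 18 / 9 = 2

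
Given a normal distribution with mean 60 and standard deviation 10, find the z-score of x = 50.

-1

Step 1: Recall the z-score formula: z = (x - mu) / sigma
Step 2: Substitute values: z = (50 - 60) / 10
Step 3: z = -10 / 10 = -1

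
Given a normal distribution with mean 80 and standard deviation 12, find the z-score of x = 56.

-2

Step 1: Recall the z-score formula: z = (x - mu) / sigma
Step 2: Substitute values: z = (56 - 80) / 12
Step 3: z = -24 / 12 = -2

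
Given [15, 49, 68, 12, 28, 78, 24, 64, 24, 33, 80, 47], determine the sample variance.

591

Step 1: Compute the mean: (15 + 49 + 68 + 12 + 28 + 78 + 24 + 64 + 24 + 33 + 80 + 47) / 12 = 43.5
Step 2: Compute squared deviations from the mean:
  (15 - 43.5)^2 = 812.25
  (49 - 43.5)^2 = 30.25
  (68 - 43.5)^2 = 600.25
  (12 - 43.5)^2 = 992.25
  (28 - 43.5)^2 = 240.25
  (78 - 43.5)^2 = 1190.25
  (24 - 43.5)^2 = 380.25
  (64 - 43.5)^2 = 420.25
  (24 - 43.5)^2 = 380.25
  (33 - 43.5)^2 = 110.25
  (80 - 43.5)^2 = 1332.25
  (47 - 43.5)^2 = 12.25
Step 3: Sum of squared deviations = 6501
Step 4: Sample variance = 6501 / 11 = 591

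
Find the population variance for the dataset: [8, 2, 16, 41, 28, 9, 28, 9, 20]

139.4321

Step 1: Compute the mean: (8 + 2 + 16 + 41 + 28 + 9 + 28 + 9 + 20) / 9 = 17.8889
Step 2: Compute squared deviations from the mean:
  (8 - 17.8889)^2 = 97.7901
  (2 - 17.8889)^2 = 252.4568
  (16 - 17.8889)^2 = 3.5679
  (41 - 17.8889)^2 = 534.1235
  (28 - 17.8889)^2 = 102.2346
  (9 - 17.8889)^2 = 79.0123
  (28 - 17.8889)^2 = 102.2346
  (9 - 17.8889)^2 = 79.0123
  (20 - 17.8889)^2 = 4.4568
Step 3: Sum of squared deviations = 1254.8889
Step 4: Population variance = 1254.8889 / 9 = 139.4321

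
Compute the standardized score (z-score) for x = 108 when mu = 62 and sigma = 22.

2.0909

Step 1: Recall the z-score formula: z = (x - mu) / sigma
Step 2: Substitute values: z = (108 - 62) / 22
Step 3: z = 46 / 22 = 2.0909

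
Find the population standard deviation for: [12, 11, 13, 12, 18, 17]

2.6719

Step 1: Compute the mean: 13.8333
Step 2: Sum of squared deviations from the mean: 42.8333
Step 3: Population variance = 42.8333 / 6 = 7.1389
Step 4: Standard deviation = sqrt(7.1389) = 2.6719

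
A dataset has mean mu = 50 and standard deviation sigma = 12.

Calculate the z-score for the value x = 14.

-3

Step 1: Recall the z-score formula: z = (x - mu) / sigma
Step 2: Substitute values: z = (14 - 50) / 12
Step 3: z = -36 / 12 = -3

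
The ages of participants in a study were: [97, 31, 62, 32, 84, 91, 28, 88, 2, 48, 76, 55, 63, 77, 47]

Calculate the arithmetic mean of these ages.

58.7333

Step 1: Sum all values: 97 + 31 + 62 + 32 + 84 + 91 + 28 + 88 + 2 + 48 + 76 + 55 + 63 + 77 + 47 = 881
Step 2: Count the number of values: n = 15
Step 3: Mean = sum / n = 881 / 15 = 58.7333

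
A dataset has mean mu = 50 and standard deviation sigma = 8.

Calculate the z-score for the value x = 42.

-1

Step 1: Recall the z-score formula: z = (x - mu) / sigma
Step 2: Substitute values: z = (42 - 50) / 8
Step 3: z = -8 / 8 = -1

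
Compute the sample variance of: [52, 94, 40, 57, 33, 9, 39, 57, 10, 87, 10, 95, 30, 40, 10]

887.0286

Step 1: Compute the mean: (52 + 94 + 40 + 57 + 33 + 9 + 39 + 57 + 10 + 87 + 10 + 95 + 30 + 40 + 10) / 15 = 44.2
Step 2: Compute squared deviations from the mean:
  (52 - 44.2)^2 = 60.84
  (94 - 44.2)^2 = 2480.04
  (40 - 44.2)^2 = 17.64
  (57 - 44.2)^2 = 163.84
  (33 - 44.2)^2 = 125.44
  (9 - 44.2)^2 = 1239.04
  (39 - 44.2)^2 = 27.04
  (57 - 44.2)^2 = 163.84
  (10 - 44.2)^2 = 1169.64
  (87 - 44.2)^2 = 1831.84
  (10 - 44.2)^2 = 1169.64
  (95 - 44.2)^2 = 2580.64
  (30 - 44.2)^2 = 201.64
  (40 - 44.2)^2 = 17.64
  (10 - 44.2)^2 = 1169.64
Step 3: Sum of squared deviations = 12418.4
Step 4: Sample variance = 12418.4 / 14 = 887.0286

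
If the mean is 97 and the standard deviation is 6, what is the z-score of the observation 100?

0.5

Step 1: Recall the z-score formula: z = (x - mu) / sigma
Step 2: Substitute values: z = (100 - 97) / 6
Step 3: z = 3 / 6 = 0.5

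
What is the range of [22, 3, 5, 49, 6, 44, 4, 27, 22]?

46

Step 1: Identify the maximum value: max = 49
Step 2: Identify the minimum value: min = 3
Step 3: Range = max - min = 49 - 3 = 46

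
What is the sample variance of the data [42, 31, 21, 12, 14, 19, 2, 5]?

175.9286

Step 1: Compute the mean: (42 + 31 + 21 + 12 + 14 + 19 + 2 + 5) / 8 = 18.25
Step 2: Compute squared deviations from the mean:
  (42 - 18.25)^2 = 564.0625
  (31 - 18.25)^2 = 162.5625
  (21 - 18.25)^2 = 7.5625
  (12 - 18.25)^2 = 39.0625
  (14 - 18.25)^2 = 18.0625
  (19 - 18.25)^2 = 0.5625
  (2 - 18.25)^2 = 264.0625
  (5 - 18.25)^2 = 175.5625
Step 3: Sum of squared deviations = 1231.5
Step 4: Sample variance = 1231.5 / 7 = 175.9286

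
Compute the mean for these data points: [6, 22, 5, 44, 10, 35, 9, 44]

21.875

Step 1: Sum all values: 6 + 22 + 5 + 44 + 10 + 35 + 9 + 44 = 175
Step 2: Count the number of values: n = 8
Step 3: Mean = sum / n = 175 / 8 = 21.875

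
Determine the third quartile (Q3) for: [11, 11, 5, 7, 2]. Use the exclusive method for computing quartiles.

11

Step 1: Sort the data: [2, 5, 7, 11, 11]
Step 2: n = 5
Step 3: Using the exclusive quartile method:
  Q1 = 3.5
  Q2 (median) = 7
  Q3 = 11
  IQR = Q3 - Q1 = 11 - 3.5 = 7.5
Step 4: Q3 = 11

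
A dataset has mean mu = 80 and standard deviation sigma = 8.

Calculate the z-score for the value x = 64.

-2

Step 1: Recall the z-score formula: z = (x - mu) / sigma
Step 2: Substitute values: z = (64 - 80) / 8
Step 3: z = -16 / 8 = -2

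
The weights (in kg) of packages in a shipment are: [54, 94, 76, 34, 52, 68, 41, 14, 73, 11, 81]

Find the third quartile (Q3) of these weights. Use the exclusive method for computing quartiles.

76

Step 1: Sort the data: [11, 14, 34, 41, 52, 54, 68, 73, 76, 81, 94]
Step 2: n = 11
Step 3: Using the exclusive quartile method:
  Q1 = 34
  Q2 (median) = 54
  Q3 = 76
  IQR = Q3 - Q1 = 76 - 34 = 42
Step 4: Q3 = 76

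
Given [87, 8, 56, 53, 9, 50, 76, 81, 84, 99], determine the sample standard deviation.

31.6089

Step 1: Compute the mean: 60.3
Step 2: Sum of squared deviations from the mean: 8992.1
Step 3: Sample variance = 8992.1 / 9 = 999.1222
Step 4: Standard deviation = sqrt(999.1222) = 31.6089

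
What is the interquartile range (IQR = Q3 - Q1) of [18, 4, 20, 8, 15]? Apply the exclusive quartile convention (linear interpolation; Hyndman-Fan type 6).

13

Step 1: Sort the data: [4, 8, 15, 18, 20]
Step 2: n = 5
Step 3: Using the exclusive quartile method:
  Q1 = 6
  Q2 (median) = 15
  Q3 = 19
  IQR = Q3 - Q1 = 19 - 6 = 13
Step 4: IQR = 13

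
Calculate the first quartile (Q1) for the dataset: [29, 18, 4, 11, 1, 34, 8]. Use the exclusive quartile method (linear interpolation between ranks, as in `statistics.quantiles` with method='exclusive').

4

Step 1: Sort the data: [1, 4, 8, 11, 18, 29, 34]
Step 2: n = 7
Step 3: Using the exclusive quartile method:
  Q1 = 4
  Q2 (median) = 11
  Q3 = 29
  IQR = Q3 - Q1 = 29 - 4 = 25
Step 4: Q1 = 4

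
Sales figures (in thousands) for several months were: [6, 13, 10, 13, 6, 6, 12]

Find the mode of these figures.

6

Step 1: Count the frequency of each value:
  6: appears 3 time(s)
  10: appears 1 time(s)
  12: appears 1 time(s)
  13: appears 2 time(s)
Step 2: The value 6 appears most frequently (3 times).
Step 3: Mode = 6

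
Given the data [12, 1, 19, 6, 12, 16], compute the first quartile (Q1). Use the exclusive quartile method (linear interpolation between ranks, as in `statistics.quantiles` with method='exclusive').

4.75

Step 1: Sort the data: [1, 6, 12, 12, 16, 19]
Step 2: n = 6
Step 3: Using the exclusive quartile method:
  Q1 = 4.75
  Q2 (median) = 12
  Q3 = 16.75
  IQR = Q3 - Q1 = 16.75 - 4.75 = 12
Step 4: Q1 = 4.75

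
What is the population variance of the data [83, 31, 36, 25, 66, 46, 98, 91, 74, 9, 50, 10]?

862.9097

Step 1: Compute the mean: (83 + 31 + 36 + 25 + 66 + 46 + 98 + 91 + 74 + 9 + 50 + 10) / 12 = 51.5833
Step 2: Compute squared deviations from the mean:
  (83 - 51.5833)^2 = 987.0069
  (31 - 51.5833)^2 = 423.6736
  (36 - 51.5833)^2 = 242.8403
  (25 - 51.5833)^2 = 706.6736
  (66 - 51.5833)^2 = 207.8403
  (46 - 51.5833)^2 = 31.1736
  (98 - 51.5833)^2 = 2154.5069
  (91 - 51.5833)^2 = 1553.6736
  (74 - 51.5833)^2 = 502.5069
  (9 - 51.5833)^2 = 1813.3403
  (50 - 51.5833)^2 = 2.5069
  (10 - 51.5833)^2 = 1729.1736
Step 3: Sum of squared deviations = 10354.9167
Step 4: Population variance = 10354.9167 / 12 = 862.9097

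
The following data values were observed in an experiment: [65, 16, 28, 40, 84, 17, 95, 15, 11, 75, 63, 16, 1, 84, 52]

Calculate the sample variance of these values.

998.2667

Step 1: Compute the mean: (65 + 16 + 28 + 40 + 84 + 17 + 95 + 15 + 11 + 75 + 63 + 16 + 1 + 84 + 52) / 15 = 44.1333
Step 2: Compute squared deviations from the mean:
  (65 - 44.1333)^2 = 435.4178
  (16 - 44.1333)^2 = 791.4844
  (28 - 44.1333)^2 = 260.2844
  (40 - 44.1333)^2 = 17.0844
  (84 - 44.1333)^2 = 1589.3511
  (17 - 44.1333)^2 = 736.2178
  (95 - 44.1333)^2 = 2587.4178
  (15 - 44.1333)^2 = 848.7511
  (11 - 44.1333)^2 = 1097.8178
  (75 - 44.1333)^2 = 952.7511
  (63 - 44.1333)^2 = 355.9511
  (16 - 44.1333)^2 = 791.4844
  (1 - 44.1333)^2 = 1860.4844
  (84 - 44.1333)^2 = 1589.3511
  (52 - 44.1333)^2 = 61.8844
Step 3: Sum of squared deviations = 13975.7333
Step 4: Sample variance = 13975.7333 / 14 = 998.2667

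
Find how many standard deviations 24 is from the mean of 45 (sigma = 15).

-1.4

Step 1: Recall the z-score formula: z = (x - mu) / sigma
Step 2: Substitute values: z = (24 - 45) / 15
Step 3: z = -21 / 15 = -1.4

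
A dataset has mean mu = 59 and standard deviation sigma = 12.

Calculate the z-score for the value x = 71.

1

Step 1: Recall the z-score formula: z = (x - mu) / sigma
Step 2: Substitute values: z = (71 - 59) / 12
Step 3: z = 12 / 12 = 1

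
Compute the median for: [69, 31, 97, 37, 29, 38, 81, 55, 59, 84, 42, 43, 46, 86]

50.5

Step 1: Sort the data in ascending order: [29, 31, 37, 38, 42, 43, 46, 55, 59, 69, 81, 84, 86, 97]
Step 2: The number of values is n = 14.
Step 3: Since n is even, the median is the average of positions 7 and 8:
  Median = (46 + 55) / 2 = 50.5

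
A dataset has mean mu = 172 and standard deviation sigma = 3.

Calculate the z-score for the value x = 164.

-2.6667

Step 1: Recall the z-score formula: z = (x - mu) / sigma
Step 2: Substitute values: z = (164 - 172) / 3
Step 3: z = -8 / 3 = -2.6667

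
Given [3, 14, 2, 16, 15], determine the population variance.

38

Step 1: Compute the mean: (3 + 14 + 2 + 16 + 15) / 5 = 10
Step 2: Compute squared deviations from the mean:
  (3 - 10)^2 = 49
  (14 - 10)^2 = 16
  (2 - 10)^2 = 64
  (16 - 10)^2 = 36
  (15 - 10)^2 = 25
Step 3: Sum of squared deviations = 190
Step 4: Population variance = 190 / 5 = 38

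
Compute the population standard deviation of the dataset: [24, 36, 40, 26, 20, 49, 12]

11.782

Step 1: Compute the mean: 29.5714
Step 2: Sum of squared deviations from the mean: 971.7143
Step 3: Population variance = 971.7143 / 7 = 138.8163
Step 4: Standard deviation = sqrt(138.8163) = 11.782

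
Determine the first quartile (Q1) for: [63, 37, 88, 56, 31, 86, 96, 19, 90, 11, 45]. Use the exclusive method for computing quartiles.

31

Step 1: Sort the data: [11, 19, 31, 37, 45, 56, 63, 86, 88, 90, 96]
Step 2: n = 11
Step 3: Using the exclusive quartile method:
  Q1 = 31
  Q2 (median) = 56
  Q3 = 88
  IQR = Q3 - Q1 = 88 - 31 = 57
Step 4: Q1 = 31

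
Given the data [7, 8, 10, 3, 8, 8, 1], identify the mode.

8

Step 1: Count the frequency of each value:
  1: appears 1 time(s)
  3: appears 1 time(s)
  7: appears 1 time(s)
  8: appears 3 time(s)
  10: appears 1 time(s)
Step 2: The value 8 appears most frequently (3 times).
Step 3: Mode = 8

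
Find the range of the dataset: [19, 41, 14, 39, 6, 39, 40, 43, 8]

37

Step 1: Identify the maximum value: max = 43
Step 2: Identify the minimum value: min = 6
Step 3: Range = max - min = 43 - 6 = 37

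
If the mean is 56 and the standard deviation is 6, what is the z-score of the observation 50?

-1

Step 1: Recall the z-score formula: z = (x - mu) / sigma
Step 2: Substitute values: z = (50 - 56) / 6
Step 3: z = -6 / 6 = -1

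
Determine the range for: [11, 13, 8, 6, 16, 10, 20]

14

Step 1: Identify the maximum value: max = 20
Step 2: Identify the minimum value: min = 6
Step 3: Range = max - min = 20 - 6 = 14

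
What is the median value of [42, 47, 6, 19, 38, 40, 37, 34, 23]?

37

Step 1: Sort the data in ascending order: [6, 19, 23, 34, 37, 38, 40, 42, 47]
Step 2: The number of values is n = 9.
Step 3: Since n is odd, the median is the middle value at position 5: 37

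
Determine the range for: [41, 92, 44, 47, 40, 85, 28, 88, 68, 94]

66

Step 1: Identify the maximum value: max = 94
Step 2: Identify the minimum value: min = 28
Step 3: Range = max - min = 94 - 28 = 66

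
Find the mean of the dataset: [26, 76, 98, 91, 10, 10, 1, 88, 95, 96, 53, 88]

61

Step 1: Sum all values: 26 + 76 + 98 + 91 + 10 + 10 + 1 + 88 + 95 + 96 + 53 + 88 = 732
Step 2: Count the number of values: n = 12
Step 3: Mean = sum / n = 732 / 12 = 61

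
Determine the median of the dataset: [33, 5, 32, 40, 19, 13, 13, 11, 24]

19

Step 1: Sort the data in ascending order: [5, 11, 13, 13, 19, 24, 32, 33, 40]
Step 2: The number of values is n = 9.
Step 3: Since n is odd, the median is the middle value at position 5: 19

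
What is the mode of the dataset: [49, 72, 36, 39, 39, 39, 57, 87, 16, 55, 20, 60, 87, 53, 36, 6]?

39

Step 1: Count the frequency of each value:
  6: appears 1 time(s)
  16: appears 1 time(s)
  20: appears 1 time(s)
  36: appears 2 time(s)
  39: appears 3 time(s)
  49: appears 1 time(s)
  53: appears 1 time(s)
  55: appears 1 time(s)
  57: appears 1 time(s)
  60: appears 1 time(s)
  72: appears 1 time(s)
  87: appears 2 time(s)
Step 2: The value 39 appears most frequently (3 times).
Step 3: Mode = 39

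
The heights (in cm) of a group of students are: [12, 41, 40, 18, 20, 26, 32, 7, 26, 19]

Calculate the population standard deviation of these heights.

10.6156

Step 1: Compute the mean: 24.1
Step 2: Sum of squared deviations from the mean: 1126.9
Step 3: Population variance = 1126.9 / 10 = 112.69
Step 4: Standard deviation = sqrt(112.69) = 10.6156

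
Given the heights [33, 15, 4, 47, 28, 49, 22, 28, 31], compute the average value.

28.5556

Step 1: Sum all values: 33 + 15 + 4 + 47 + 28 + 49 + 22 + 28 + 31 = 257
Step 2: Count the number of values: n = 9
Step 3: Mean = sum / n = 257 / 9 = 28.5556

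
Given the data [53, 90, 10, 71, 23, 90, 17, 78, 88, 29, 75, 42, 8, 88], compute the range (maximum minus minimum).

82

Step 1: Identify the maximum value: max = 90
Step 2: Identify the minimum value: min = 8
Step 3: Range = max - min = 90 - 8 = 82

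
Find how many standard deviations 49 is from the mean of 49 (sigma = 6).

0

Step 1: Recall the z-score formula: z = (x - mu) / sigma
Step 2: Substitute values: z = (49 - 49) / 6
Step 3: z = 0 / 6 = 0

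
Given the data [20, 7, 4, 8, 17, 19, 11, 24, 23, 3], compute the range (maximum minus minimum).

21

Step 1: Identify the maximum value: max = 24
Step 2: Identify the minimum value: min = 3
Step 3: Range = max - min = 24 - 3 = 21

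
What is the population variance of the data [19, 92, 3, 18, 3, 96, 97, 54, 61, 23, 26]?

1238.9256

Step 1: Compute the mean: (19 + 92 + 3 + 18 + 3 + 96 + 97 + 54 + 61 + 23 + 26) / 11 = 44.7273
Step 2: Compute squared deviations from the mean:
  (19 - 44.7273)^2 = 661.8926
  (92 - 44.7273)^2 = 2234.7107
  (3 - 44.7273)^2 = 1741.1653
  (18 - 44.7273)^2 = 714.3471
  (3 - 44.7273)^2 = 1741.1653
  (96 - 44.7273)^2 = 2628.8926
  (97 - 44.7273)^2 = 2732.438
  (54 - 44.7273)^2 = 85.9835
  (61 - 44.7273)^2 = 264.8017
  (23 - 44.7273)^2 = 472.0744
  (26 - 44.7273)^2 = 350.7107
Step 3: Sum of squared deviations = 13628.1818
Step 4: Population variance = 13628.1818 / 11 = 1238.9256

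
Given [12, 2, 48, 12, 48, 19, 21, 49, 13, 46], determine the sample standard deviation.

18.5532

Step 1: Compute the mean: 27
Step 2: Sum of squared deviations from the mean: 3098
Step 3: Sample variance = 3098 / 9 = 344.2222
Step 4: Standard deviation = sqrt(344.2222) = 18.5532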